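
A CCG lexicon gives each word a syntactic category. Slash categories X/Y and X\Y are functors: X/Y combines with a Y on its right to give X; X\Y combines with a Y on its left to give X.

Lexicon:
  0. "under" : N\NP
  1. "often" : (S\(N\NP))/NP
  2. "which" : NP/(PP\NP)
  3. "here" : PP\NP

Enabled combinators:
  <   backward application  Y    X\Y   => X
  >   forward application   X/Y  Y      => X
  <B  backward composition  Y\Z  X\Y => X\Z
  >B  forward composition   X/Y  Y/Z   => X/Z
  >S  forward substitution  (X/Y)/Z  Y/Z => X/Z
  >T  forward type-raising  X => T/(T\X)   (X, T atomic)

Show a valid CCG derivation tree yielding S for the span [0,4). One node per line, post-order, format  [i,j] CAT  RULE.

[0,4] S   <
  [0,1] "under" : N\NP
  [1,4] S\(N\NP)   >
    [1,2] "often" : (S\(N\NP))/NP
    [2,4] NP   >
      [2,3] "which" : NP/(PP\NP)
      [3,4] "here" : PP\NP

[0,1] N\NP  lex  "under"
[1,2] (S\(N\NP))/NP  lex  "often"
[2,3] NP/(PP\NP)  lex  "which"
[3,4] PP\NP  lex  "here"
[2,4] NP  >  k=3
[1,4] S\(N\NP)  >  k=2
[0,4] S  <  k=1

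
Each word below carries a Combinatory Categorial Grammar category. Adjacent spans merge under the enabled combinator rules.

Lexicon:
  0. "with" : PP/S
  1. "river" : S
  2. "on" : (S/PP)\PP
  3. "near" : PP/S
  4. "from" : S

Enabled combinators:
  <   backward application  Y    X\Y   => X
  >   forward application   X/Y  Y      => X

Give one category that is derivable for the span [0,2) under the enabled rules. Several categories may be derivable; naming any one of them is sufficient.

[0,5] S   >
  [0,3] S/PP   <
    [0,2] PP   >
      [0,1] "with" : PP/S
      [1,2] "river" : S
    [2,3] "on" : (S/PP)\PP
  [3,5] PP   >
    [3,4] "near" : PP/S
    [4,5] "from" : S

PP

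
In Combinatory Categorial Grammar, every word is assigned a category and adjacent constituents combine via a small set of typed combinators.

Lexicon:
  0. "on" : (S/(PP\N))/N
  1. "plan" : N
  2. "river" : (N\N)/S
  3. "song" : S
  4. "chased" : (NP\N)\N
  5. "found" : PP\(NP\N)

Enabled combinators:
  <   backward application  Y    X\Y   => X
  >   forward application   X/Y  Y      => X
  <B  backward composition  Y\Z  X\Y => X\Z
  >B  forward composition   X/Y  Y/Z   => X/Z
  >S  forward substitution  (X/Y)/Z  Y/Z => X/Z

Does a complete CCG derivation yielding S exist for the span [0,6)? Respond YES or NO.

[0,6] S   >
  [0,2] S/(PP\N)   >
    [0,1] "on" : (S/(PP\N))/N
    [1,2] "plan" : N
  [2,6] PP\N   <B
    [2,4] N\N   >
      [2,3] "river" : (N\N)/S
      [3,4] "song" : S
    [4,6] PP\N   <B
      [4,5] "chased" : (NP\N)\N
      [5,6] "found" : PP\(NP\N)

YES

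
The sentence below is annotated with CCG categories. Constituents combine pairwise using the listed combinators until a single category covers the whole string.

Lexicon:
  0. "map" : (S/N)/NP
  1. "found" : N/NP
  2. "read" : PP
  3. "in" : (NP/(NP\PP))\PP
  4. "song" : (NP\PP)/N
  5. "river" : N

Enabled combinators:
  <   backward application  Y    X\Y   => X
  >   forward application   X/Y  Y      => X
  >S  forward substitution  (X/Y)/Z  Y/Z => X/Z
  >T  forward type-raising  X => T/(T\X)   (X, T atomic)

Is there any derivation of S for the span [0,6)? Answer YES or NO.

YES

[0,6] S   >
  [0,2] S/NP   >S
    [0,1] "map" : (S/N)/NP
    [1,2] "found" : N/NP
  [2,6] NP   >
    [2,4] NP/(NP\PP)   <
      [2,3] "read" : PP
      [3,4] "in" : (NP/(NP\PP))\PP
    [4,6] NP\PP   >
      [4,5] "song" : (NP\PP)/N
      [5,6] "river" : N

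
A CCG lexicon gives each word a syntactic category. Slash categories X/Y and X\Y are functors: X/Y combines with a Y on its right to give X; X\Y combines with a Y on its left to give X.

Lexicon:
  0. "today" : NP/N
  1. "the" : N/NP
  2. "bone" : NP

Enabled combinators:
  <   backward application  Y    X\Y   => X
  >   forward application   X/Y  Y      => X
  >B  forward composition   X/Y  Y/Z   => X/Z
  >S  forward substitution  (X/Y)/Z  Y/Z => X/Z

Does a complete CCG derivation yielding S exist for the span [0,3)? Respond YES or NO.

NO

NP/N N/NP NP
CKY chart[0,3] = {NP}; S ∉ chart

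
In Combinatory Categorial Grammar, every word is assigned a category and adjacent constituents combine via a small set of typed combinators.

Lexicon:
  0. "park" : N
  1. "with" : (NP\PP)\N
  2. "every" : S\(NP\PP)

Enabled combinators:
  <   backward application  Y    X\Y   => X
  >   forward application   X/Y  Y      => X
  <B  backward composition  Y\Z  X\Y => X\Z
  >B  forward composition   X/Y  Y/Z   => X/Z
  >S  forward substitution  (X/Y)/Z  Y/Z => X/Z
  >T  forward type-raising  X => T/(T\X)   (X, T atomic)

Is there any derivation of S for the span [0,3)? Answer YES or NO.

[0,3] S   <
  [0,1] "park" : N
  [1,3] S\N   <B
    [1,2] "with" : (NP\PP)\N
    [2,3] "every" : S\(NP\PP)

YES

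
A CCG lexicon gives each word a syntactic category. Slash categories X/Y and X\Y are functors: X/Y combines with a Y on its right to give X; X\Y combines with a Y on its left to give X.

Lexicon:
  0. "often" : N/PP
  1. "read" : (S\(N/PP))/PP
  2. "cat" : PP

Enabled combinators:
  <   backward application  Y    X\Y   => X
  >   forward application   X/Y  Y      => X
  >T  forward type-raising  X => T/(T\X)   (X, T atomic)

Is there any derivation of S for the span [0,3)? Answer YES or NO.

YES

[0,3] S   <
  [0,1] "often" : N/PP
  [1,3] S\(N/PP)   >
    [1,2] "read" : (S\(N/PP))/PP
    [2,3] "cat" : PP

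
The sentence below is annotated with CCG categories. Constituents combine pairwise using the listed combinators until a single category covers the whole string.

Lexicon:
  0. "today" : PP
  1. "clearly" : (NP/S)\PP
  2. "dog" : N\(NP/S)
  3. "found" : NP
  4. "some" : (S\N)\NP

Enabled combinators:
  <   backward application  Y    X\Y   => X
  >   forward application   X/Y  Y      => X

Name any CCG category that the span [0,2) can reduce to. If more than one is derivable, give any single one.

NP/S

[0,5] S   <
  [0,3] N   <
    [0,2] NP/S   <
      [0,1] "today" : PP
      [1,2] "clearly" : (NP/S)\PP
    [2,3] "dog" : N\(NP/S)
  [3,5] S\N   <
    [3,4] "found" : NP
    [4,5] "some" : (S\N)\NP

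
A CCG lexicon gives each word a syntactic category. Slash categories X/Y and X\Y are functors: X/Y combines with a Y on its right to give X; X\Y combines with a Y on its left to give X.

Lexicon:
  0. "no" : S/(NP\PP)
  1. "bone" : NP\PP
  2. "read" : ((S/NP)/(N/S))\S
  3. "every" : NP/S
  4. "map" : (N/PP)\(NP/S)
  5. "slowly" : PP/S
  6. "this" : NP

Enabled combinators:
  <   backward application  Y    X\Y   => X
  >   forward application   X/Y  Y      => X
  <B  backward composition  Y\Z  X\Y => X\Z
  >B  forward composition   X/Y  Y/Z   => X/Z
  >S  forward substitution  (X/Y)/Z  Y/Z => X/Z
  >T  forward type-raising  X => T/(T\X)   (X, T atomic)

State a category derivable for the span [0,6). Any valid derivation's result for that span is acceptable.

[0,7] S   >
  [0,6] S/NP   >
    [0,3] (S/NP)/(N/S)   <
      [0,2] S   >
        [0,1] "no" : S/(NP\PP)
        [1,2] "bone" : NP\PP
      [2,3] "read" : ((S/NP)/(N/S))\S
    [3,6] N/S   >B
      [3,5] N/PP   <
        [3,4] "every" : NP/S
        [4,5] "map" : (N/PP)\(NP/S)
      [5,6] "slowly" : PP/S
  [6,7] "this" : NP

S/NP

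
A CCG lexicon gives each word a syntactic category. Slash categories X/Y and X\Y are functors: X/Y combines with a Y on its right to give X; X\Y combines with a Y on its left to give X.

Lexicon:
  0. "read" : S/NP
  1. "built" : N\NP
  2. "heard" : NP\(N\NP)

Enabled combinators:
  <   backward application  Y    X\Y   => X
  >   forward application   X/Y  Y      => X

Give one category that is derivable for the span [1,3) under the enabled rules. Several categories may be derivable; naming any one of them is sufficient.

NP

[0,3] S   >
  [0,1] "read" : S/NP
  [1,3] NP   <
    [1,2] "built" : N\NP
    [2,3] "heard" : NP\(N\NP)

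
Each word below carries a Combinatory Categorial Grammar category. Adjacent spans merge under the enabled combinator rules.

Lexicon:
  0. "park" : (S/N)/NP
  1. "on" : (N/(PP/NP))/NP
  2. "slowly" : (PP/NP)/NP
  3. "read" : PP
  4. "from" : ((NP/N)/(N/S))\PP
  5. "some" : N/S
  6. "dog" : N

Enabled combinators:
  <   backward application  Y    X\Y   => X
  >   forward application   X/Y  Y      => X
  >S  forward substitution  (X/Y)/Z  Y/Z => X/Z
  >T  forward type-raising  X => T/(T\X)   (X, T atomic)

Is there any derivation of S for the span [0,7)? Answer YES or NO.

YES

[0,7] S   >
  [0,3] S/NP   >S
    [0,1] "park" : (S/N)/NP
    [1,3] N/NP   >S
      [1,2] "on" : (N/(PP/NP))/NP
      [2,3] "slowly" : (PP/NP)/NP
  [3,7] NP   >
    [3,6] NP/N   >
      [3,5] (NP/N)/(N/S)   <
        [3,4] "read" : PP
        [4,5] "from" : ((NP/N)/(N/S))\PP
      [5,6] "some" : N/S
    [6,7] "dog" : N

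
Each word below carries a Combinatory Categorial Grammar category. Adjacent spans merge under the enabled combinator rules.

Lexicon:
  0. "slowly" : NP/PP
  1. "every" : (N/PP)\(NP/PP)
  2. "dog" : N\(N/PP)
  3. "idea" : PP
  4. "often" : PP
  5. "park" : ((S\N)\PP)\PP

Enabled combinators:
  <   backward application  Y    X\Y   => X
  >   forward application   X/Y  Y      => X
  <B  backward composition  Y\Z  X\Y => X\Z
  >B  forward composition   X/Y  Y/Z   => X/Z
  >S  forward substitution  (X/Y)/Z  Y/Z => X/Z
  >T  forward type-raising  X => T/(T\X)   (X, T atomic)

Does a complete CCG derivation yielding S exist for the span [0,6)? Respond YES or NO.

[0,6] S   <
  [0,3] N   <
    [0,2] N/PP   <
      [0,1] "slowly" : NP/PP
      [1,2] "every" : (N/PP)\(NP/PP)
    [2,3] "dog" : N\(N/PP)
  [3,6] S\N   <
    [3,4] "idea" : PP
    [4,6] (S\N)\PP   <
      [4,5] "often" : PP
      [5,6] "park" : ((S\N)\PP)\PP

YES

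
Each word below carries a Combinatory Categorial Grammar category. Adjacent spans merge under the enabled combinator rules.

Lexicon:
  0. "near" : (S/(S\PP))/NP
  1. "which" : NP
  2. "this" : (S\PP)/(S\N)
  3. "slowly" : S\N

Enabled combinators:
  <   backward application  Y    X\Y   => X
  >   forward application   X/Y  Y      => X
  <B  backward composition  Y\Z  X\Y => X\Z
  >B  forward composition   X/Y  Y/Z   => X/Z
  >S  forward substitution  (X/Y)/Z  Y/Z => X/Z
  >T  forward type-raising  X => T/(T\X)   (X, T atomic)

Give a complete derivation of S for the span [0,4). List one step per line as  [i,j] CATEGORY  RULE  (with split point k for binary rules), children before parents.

[0,4] S   >
  [0,2] S/(S\PP)   >
    [0,1] "near" : (S/(S\PP))/NP
    [1,2] "which" : NP
  [2,4] S\PP   >
    [2,3] "this" : (S\PP)/(S\N)
    [3,4] "slowly" : S\N

[0,1] (S/(S\PP))/NP  lex  "near"
[1,2] NP  lex  "which"
[0,2] S/(S\PP)  >  k=1
[2,3] (S\PP)/(S\N)  lex  "this"
[3,4] S\N  lex  "slowly"
[2,4] S\PP  >  k=3
[0,4] S  >  k=2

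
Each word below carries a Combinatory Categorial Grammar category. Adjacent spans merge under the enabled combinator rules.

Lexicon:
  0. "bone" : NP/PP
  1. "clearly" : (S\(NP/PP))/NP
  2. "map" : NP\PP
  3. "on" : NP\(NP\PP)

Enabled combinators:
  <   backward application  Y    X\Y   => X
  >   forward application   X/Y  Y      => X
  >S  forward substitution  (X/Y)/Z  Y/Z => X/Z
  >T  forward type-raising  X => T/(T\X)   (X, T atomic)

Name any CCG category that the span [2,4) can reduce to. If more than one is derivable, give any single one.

[0,4] S   <
  [0,1] "bone" : NP/PP
  [1,4] S\(NP/PP)   >
    [1,2] "clearly" : (S\(NP/PP))/NP
    [2,4] NP   <
      [2,3] "map" : NP\PP
      [3,4] "on" : NP\(NP\PP)

NP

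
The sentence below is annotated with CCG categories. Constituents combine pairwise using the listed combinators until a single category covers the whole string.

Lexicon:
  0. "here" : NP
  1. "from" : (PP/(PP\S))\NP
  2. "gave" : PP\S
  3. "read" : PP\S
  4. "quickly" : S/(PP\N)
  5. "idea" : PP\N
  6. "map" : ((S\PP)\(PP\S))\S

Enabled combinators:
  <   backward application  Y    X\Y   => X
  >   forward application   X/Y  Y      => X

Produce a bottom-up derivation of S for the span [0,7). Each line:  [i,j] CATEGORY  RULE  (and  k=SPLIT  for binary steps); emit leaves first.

[0,1] NP  lex  "here"
[1,2] (PP/(PP\S))\NP  lex  "from"
[0,2] PP/(PP\S)  <  k=1
[2,3] PP\S  lex  "gave"
[0,3] PP  >  k=2
[3,4] PP\S  lex  "read"
[4,5] S/(PP\N)  lex  "quickly"
[5,6] PP\N  lex  "idea"
[4,6] S  >  k=5
[6,7] ((S\PP)\(PP\S))\S  lex  "map"
[4,7] (S\PP)\(PP\S)  <  k=6
[3,7] S\PP  <  k=4
[0,7] S  <  k=3

[0,7] S   <
  [0,3] PP   >
    [0,2] PP/(PP\S)   <
      [0,1] "here" : NP
      [1,2] "from" : (PP/(PP\S))\NP
    [2,3] "gave" : PP\S
  [3,7] S\PP   <
    [3,4] "read" : PP\S
    [4,7] (S\PP)\(PP\S)   <
      [4,6] S   >
        [4,5] "quickly" : S/(PP\N)
        [5,6] "idea" : PP\N
      [6,7] "map" : ((S\PP)\(PP\S))\S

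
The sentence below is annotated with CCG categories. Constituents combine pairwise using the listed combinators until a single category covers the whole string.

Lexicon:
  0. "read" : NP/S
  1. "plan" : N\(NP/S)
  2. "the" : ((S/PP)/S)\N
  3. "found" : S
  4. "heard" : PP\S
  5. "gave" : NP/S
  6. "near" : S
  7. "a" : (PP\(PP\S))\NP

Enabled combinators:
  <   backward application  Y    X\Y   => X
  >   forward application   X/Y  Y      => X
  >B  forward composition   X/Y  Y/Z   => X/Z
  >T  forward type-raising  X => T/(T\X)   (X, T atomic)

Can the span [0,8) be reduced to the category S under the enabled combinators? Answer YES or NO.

[0,8] S   >
  [0,4] S/PP   >
    [0,3] (S/PP)/S   <
      [0,2] N   <
        [0,1] "read" : NP/S
        [1,2] "plan" : N\(NP/S)
      [2,3] "the" : ((S/PP)/S)\N
    [3,4] "found" : S
  [4,8] PP   <
    [4,5] "heard" : PP\S
    [5,8] PP\(PP\S)   <
      [5,7] NP   >
        [5,6] "gave" : NP/S
        [6,7] "near" : S
      [7,8] "a" : (PP\(PP\S))\NP

YES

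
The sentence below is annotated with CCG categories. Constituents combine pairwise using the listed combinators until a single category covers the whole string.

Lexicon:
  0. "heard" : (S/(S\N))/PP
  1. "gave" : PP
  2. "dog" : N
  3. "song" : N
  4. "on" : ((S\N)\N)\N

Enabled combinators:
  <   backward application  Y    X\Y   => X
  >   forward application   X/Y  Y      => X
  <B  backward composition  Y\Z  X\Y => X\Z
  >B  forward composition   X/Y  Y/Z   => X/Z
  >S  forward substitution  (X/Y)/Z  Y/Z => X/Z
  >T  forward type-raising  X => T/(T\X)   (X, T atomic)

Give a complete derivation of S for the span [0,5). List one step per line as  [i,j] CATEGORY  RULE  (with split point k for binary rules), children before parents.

[0,5] S   >
  [0,2] S/(S\N)   >
    [0,1] "heard" : (S/(S\N))/PP
    [1,2] "gave" : PP
  [2,5] S\N   <
    [2,3] "dog" : N
    [3,5] (S\N)\N   <
      [3,4] "song" : N
      [4,5] "on" : ((S\N)\N)\N

[0,1] (S/(S\N))/PP  lex  "heard"
[1,2] PP  lex  "gave"
[0,2] S/(S\N)  >  k=1
[2,3] N  lex  "dog"
[3,4] N  lex  "song"
[4,5] ((S\N)\N)\N  lex  "on"
[3,5] (S\N)\N  <  k=4
[2,5] S\N  <  k=3
[0,5] S  >  k=2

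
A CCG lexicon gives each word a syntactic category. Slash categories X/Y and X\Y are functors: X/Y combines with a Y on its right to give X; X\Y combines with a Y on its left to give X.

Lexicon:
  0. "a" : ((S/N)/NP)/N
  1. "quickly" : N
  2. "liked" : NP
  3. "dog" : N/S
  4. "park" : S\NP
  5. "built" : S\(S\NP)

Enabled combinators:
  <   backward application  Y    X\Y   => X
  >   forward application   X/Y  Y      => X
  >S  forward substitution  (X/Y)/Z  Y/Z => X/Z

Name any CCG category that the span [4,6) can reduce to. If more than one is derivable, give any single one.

[0,6] S   >
  [0,3] S/N   >
    [0,2] (S/N)/NP   >
      [0,1] "a" : ((S/N)/NP)/N
      [1,2] "quickly" : N
    [2,3] "liked" : NP
  [3,6] N   >
    [3,4] "dog" : N/S
    [4,6] S   <
      [4,5] "park" : S\NP
      [5,6] "built" : S\(S\NP)

S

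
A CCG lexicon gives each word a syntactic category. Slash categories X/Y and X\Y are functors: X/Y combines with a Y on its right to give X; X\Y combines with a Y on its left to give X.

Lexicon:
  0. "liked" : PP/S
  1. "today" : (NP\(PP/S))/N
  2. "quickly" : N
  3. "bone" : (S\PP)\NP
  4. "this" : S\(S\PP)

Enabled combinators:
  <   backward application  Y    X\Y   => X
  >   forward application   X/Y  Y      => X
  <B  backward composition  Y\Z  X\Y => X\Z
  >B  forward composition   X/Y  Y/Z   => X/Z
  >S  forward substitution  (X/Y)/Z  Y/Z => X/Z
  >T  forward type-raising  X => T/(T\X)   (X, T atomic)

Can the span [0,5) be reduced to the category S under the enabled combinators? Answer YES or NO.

YES

[0,5] S   <
  [0,4] S\PP   <
    [0,3] NP   <
      [0,1] "liked" : PP/S
      [1,3] NP\(PP/S)   >
        [1,2] "today" : (NP\(PP/S))/N
        [2,3] "quickly" : N
    [3,4] "bone" : (S\PP)\NP
  [4,5] "this" : S\(S\PP)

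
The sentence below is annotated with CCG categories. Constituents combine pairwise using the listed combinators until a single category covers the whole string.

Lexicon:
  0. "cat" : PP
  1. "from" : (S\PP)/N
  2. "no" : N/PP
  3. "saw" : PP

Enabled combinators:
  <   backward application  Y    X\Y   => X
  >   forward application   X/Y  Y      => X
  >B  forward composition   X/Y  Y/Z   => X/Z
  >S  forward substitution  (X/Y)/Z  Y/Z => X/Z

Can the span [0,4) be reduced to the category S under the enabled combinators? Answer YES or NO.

YES

[0,4] S   <
  [0,1] "cat" : PP
  [1,4] S\PP   >
    [1,2] "from" : (S\PP)/N
    [2,4] N   >
      [2,3] "no" : N/PP
      [3,4] "saw" : PP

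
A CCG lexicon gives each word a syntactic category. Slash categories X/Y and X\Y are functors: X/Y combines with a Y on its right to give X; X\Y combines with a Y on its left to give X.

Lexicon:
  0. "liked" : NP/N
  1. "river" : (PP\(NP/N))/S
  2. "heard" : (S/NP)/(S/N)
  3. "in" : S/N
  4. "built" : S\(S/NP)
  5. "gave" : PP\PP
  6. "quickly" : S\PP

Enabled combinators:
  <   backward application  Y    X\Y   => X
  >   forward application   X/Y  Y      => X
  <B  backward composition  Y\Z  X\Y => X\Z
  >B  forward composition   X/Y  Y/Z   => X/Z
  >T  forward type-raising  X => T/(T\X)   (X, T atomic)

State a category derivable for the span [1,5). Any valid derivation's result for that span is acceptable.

[0,7] S   <
  [0,5] PP   <
    [0,1] "liked" : NP/N
    [1,5] PP\(NP/N)   >
      [1,2] "river" : (PP\(NP/N))/S
      [2,5] S   <
        [2,4] S/NP   >
          [2,3] "heard" : (S/NP)/(S/N)
          [3,4] "in" : S/N
        [4,5] "built" : S\(S/NP)
  [5,7] S\PP   <B
    [5,6] "gave" : PP\PP
    [6,7] "quickly" : S\PP

PP\(NP/N)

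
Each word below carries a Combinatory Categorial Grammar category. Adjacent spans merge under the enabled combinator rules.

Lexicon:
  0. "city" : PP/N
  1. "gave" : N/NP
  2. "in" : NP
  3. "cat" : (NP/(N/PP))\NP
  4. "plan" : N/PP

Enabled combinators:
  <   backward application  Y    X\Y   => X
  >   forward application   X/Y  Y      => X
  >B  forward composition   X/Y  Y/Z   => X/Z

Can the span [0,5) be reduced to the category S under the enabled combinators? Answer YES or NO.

NO

PP/N N/NP NP (NP/(N/PP))\NP N/PP
CKY chart[0,5] = {PP}; S ∉ chart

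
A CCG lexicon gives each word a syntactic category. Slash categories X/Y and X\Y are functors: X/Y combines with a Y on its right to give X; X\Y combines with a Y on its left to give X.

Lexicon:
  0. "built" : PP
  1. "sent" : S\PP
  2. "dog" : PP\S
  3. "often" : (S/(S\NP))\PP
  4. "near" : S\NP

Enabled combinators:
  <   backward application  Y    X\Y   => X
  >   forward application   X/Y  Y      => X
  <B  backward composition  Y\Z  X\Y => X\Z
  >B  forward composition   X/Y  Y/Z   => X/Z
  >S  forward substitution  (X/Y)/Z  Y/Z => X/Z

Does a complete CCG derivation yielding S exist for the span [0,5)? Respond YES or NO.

YES

[0,5] S   >
  [0,4] S/(S\NP)   <
    [0,3] PP   <
      [0,2] S   <
        [0,1] "built" : PP
        [1,2] "sent" : S\PP
      [2,3] "dog" : PP\S
    [3,4] "often" : (S/(S\NP))\PP
  [4,5] "near" : S\NP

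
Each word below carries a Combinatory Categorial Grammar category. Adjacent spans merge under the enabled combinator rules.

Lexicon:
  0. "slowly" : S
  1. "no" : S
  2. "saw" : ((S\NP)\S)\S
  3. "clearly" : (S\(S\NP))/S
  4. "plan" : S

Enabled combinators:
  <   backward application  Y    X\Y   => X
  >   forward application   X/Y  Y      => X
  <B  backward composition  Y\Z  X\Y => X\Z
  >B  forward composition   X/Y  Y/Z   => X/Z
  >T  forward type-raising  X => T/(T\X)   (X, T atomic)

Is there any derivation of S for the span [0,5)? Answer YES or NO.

YES

[0,5] S   <
  [0,3] S\NP   <
    [0,1] "slowly" : S
    [1,3] (S\NP)\S   <
      [1,2] "no" : S
      [2,3] "saw" : ((S\NP)\S)\S
  [3,5] S\(S\NP)   >
    [3,4] "clearly" : (S\(S\NP))/S
    [4,5] "plan" : S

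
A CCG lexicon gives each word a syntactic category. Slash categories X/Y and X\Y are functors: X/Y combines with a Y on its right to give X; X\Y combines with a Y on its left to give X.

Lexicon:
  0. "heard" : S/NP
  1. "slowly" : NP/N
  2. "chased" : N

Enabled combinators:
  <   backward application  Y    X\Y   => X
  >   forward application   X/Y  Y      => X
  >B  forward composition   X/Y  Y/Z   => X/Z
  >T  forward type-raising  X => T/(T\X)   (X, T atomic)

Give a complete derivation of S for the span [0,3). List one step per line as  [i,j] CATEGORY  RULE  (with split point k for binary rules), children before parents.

[0,3] S   >
  [0,1] "heard" : S/NP
  [1,3] NP   >
    [1,2] "slowly" : NP/N
    [2,3] "chased" : N

[0,1] S/NP  lex  "heard"
[1,2] NP/N  lex  "slowly"
[2,3] N  lex  "chased"
[1,3] NP  >  k=2
[0,3] S  >  k=1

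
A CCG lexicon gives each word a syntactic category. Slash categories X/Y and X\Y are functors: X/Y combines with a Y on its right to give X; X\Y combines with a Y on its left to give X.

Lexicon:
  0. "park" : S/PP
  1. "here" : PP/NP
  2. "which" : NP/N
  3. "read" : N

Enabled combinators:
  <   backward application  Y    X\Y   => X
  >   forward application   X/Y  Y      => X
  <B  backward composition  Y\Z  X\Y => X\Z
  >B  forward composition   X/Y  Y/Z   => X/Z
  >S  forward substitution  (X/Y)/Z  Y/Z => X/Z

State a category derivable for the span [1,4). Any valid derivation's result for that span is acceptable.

[0,4] S   >
  [0,1] "park" : S/PP
  [1,4] PP   >
    [1,3] PP/N   >B
      [1,2] "here" : PP/NP
      [2,3] "which" : NP/N
    [3,4] "read" : N

PP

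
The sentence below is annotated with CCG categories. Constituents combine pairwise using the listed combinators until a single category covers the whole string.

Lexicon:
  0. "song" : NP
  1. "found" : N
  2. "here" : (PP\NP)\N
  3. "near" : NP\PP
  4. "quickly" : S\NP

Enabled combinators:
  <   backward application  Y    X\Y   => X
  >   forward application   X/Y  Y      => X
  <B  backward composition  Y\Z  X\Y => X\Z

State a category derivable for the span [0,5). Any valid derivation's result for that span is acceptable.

S

[0,5] S   <
  [0,1] "song" : NP
  [1,5] S\NP   <B
    [1,3] PP\NP   <
      [1,2] "found" : N
      [2,3] "here" : (PP\NP)\N
    [3,5] S\PP   <B
      [3,4] "near" : NP\PP
      [4,5] "quickly" : S\NP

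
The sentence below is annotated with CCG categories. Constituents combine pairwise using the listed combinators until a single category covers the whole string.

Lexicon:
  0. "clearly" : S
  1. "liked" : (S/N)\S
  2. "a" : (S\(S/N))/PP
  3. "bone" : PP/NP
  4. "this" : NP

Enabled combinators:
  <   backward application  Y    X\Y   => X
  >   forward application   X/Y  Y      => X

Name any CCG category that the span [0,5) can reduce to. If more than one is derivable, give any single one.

S

[0,5] S   <
  [0,2] S/N   <
    [0,1] "clearly" : S
    [1,2] "liked" : (S/N)\S
  [2,5] S\(S/N)   >
    [2,3] "a" : (S\(S/N))/PP
    [3,5] PP   >
      [3,4] "bone" : PP/NP
      [4,5] "this" : NP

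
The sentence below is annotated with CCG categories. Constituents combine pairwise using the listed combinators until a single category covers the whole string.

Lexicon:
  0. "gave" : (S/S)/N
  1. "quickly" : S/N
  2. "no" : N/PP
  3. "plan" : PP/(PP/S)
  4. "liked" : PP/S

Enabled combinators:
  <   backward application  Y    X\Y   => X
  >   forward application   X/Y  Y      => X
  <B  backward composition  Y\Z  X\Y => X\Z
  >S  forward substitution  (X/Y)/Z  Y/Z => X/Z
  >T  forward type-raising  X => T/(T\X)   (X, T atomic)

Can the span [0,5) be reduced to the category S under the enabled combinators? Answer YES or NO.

YES

[0,5] S   >
  [0,2] S/N   >S
    [0,1] "gave" : (S/S)/N
    [1,2] "quickly" : S/N
  [2,5] N   >
    [2,3] "no" : N/PP
    [3,5] PP   >
      [3,4] "plan" : PP/(PP/S)
      [4,5] "liked" : PP/S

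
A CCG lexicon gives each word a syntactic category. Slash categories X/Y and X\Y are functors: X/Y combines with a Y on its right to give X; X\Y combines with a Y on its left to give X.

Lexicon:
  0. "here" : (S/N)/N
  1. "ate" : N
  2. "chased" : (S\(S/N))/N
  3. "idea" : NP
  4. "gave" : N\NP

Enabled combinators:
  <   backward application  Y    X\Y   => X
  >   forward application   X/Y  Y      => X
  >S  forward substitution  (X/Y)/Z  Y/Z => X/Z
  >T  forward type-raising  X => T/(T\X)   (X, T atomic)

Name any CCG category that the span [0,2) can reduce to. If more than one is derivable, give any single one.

S/N

[0,5] S   <
  [0,2] S/N   >
    [0,1] "here" : (S/N)/N
    [1,2] "ate" : N
  [2,5] S\(S/N)   >
    [2,3] "chased" : (S\(S/N))/N
    [3,5] N   >
      [3,4] N/(N\NP)   >T
        [3,4] "idea" : NP
      [4,5] "gave" : N\NP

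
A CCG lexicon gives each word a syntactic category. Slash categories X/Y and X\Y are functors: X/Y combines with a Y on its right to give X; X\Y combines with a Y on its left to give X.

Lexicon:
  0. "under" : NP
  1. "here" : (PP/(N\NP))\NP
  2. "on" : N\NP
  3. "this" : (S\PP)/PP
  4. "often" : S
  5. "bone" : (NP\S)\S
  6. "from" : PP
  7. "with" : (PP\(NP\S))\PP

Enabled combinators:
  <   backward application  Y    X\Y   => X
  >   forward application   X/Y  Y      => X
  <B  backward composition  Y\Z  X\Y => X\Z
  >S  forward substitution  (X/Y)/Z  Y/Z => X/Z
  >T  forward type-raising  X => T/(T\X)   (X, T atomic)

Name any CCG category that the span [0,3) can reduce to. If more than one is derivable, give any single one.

PP

[0,8] S   <
  [0,3] PP   >
    [0,2] PP/(N\NP)   <
      [0,1] "under" : NP
      [1,2] "here" : (PP/(N\NP))\NP
    [2,3] "on" : N\NP
  [3,8] S\PP   >
    [3,4] "this" : (S\PP)/PP
    [4,8] PP   <
      [4,5] "often" : S
      [5,8] PP\S   <B
        [5,6] "bone" : (NP\S)\S
        [6,8] PP\(NP\S)   <
          [6,7] "from" : PP
          [7,8] "with" : (PP\(NP\S))\PP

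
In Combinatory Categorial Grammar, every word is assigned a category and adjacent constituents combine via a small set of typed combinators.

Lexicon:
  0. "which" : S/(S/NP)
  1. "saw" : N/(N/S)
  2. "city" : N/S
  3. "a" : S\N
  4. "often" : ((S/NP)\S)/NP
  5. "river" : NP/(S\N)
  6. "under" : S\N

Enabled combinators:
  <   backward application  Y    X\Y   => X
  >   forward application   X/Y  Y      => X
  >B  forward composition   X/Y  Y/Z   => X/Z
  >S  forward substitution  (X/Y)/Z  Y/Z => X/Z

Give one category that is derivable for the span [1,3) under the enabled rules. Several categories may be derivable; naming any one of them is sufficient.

[0,7] S   >
  [0,1] "which" : S/(S/NP)
  [1,7] S/NP   <
    [1,4] S   <
      [1,3] N   >
        [1,2] "saw" : N/(N/S)
        [2,3] "city" : N/S
      [3,4] "a" : S\N
    [4,7] (S/NP)\S   >
      [4,5] "often" : ((S/NP)\S)/NP
      [5,7] NP   >
        [5,6] "river" : NP/(S\N)
        [6,7] "under" : S\N

N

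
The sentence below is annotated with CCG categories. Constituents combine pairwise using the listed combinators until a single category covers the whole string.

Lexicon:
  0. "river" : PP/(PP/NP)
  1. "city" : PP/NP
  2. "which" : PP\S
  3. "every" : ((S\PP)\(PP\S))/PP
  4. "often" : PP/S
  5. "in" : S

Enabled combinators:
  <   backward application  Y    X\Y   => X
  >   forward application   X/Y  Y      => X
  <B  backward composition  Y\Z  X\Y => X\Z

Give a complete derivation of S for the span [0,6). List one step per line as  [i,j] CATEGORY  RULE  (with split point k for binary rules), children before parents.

[0,1] PP/(PP/NP)  lex  "river"
[1,2] PP/NP  lex  "city"
[0,2] PP  >  k=1
[2,3] PP\S  lex  "which"
[3,4] ((S\PP)\(PP\S))/PP  lex  "every"
[4,5] PP/S  lex  "often"
[5,6] S  lex  "in"
[4,6] PP  >  k=5
[3,6] (S\PP)\(PP\S)  >  k=4
[2,6] S\PP  <  k=3
[0,6] S  <  k=2

[0,6] S   <
  [0,2] PP   >
    [0,1] "river" : PP/(PP/NP)
    [1,2] "city" : PP/NP
  [2,6] S\PP   <
    [2,3] "which" : PP\S
    [3,6] (S\PP)\(PP\S)   >
      [3,4] "every" : ((S\PP)\(PP\S))/PP
      [4,6] PP   >
        [4,5] "often" : PP/S
        [5,6] "in" : S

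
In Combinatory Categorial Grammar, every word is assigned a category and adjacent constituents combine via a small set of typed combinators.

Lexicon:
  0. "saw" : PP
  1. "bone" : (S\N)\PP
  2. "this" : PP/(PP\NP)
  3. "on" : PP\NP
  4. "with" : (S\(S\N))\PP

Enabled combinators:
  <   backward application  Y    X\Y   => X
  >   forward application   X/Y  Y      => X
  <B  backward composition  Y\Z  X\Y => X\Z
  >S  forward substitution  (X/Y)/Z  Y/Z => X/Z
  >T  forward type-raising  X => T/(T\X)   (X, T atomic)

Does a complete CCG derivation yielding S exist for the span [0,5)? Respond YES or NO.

YES

[0,5] S   <
  [0,2] S\N   <
    [0,1] "saw" : PP
    [1,2] "bone" : (S\N)\PP
  [2,5] S\(S\N)   <
    [2,4] PP   >
      [2,3] "this" : PP/(PP\NP)
      [3,4] "on" : PP\NP
    [4,5] "with" : (S\(S\N))\PP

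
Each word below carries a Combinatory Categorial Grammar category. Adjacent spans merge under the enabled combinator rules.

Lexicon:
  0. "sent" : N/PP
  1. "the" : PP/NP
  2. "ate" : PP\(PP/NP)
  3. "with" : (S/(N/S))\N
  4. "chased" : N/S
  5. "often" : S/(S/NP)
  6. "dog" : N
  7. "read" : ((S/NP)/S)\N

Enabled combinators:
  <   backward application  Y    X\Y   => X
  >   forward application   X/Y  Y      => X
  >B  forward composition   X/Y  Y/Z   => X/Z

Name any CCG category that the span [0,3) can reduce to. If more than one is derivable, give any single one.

N

[0,8] S   >
  [0,4] S/(N/S)   <
    [0,3] N   >
      [0,1] "sent" : N/PP
      [1,3] PP   <
        [1,2] "the" : PP/NP
        [2,3] "ate" : PP\(PP/NP)
    [3,4] "with" : (S/(N/S))\N
  [4,8] N/S   >B
    [4,5] "chased" : N/S
    [5,8] S/S   >B
      [5,6] "often" : S/(S/NP)
      [6,8] (S/NP)/S   <
        [6,7] "dog" : N
        [7,8] "read" : ((S/NP)/S)\N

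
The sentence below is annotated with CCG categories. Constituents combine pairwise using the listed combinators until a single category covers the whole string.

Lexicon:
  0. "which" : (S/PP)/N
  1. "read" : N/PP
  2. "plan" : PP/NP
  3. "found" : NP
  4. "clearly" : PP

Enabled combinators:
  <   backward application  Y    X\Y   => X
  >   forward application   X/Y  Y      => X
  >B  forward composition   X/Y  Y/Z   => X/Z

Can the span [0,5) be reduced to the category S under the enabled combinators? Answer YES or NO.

[0,5] S   >
  [0,4] S/PP   >
    [0,1] "which" : (S/PP)/N
    [1,4] N   >
      [1,3] N/NP   >B
        [1,2] "read" : N/PP
        [2,3] "plan" : PP/NP
      [3,4] "found" : NP
  [4,5] "clearly" : PP

YES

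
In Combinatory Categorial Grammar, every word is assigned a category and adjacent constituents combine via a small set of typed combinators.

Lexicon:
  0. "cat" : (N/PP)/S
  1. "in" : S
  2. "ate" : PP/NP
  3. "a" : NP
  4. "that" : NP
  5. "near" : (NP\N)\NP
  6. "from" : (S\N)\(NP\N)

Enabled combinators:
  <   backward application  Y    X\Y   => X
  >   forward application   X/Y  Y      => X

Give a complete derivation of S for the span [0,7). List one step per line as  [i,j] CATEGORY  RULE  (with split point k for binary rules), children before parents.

[0,7] S   <
  [0,4] N   >
    [0,2] N/PP   >
      [0,1] "cat" : (N/PP)/S
      [1,2] "in" : S
    [2,4] PP   >
      [2,3] "ate" : PP/NP
      [3,4] "a" : NP
  [4,7] S\N   <
    [4,6] NP\N   <
      [4,5] "that" : NP
      [5,6] "near" : (NP\N)\NP
    [6,7] "from" : (S\N)\(NP\N)

[0,1] (N/PP)/S  lex  "cat"
[1,2] S  lex  "in"
[0,2] N/PP  >  k=1
[2,3] PP/NP  lex  "ate"
[3,4] NP  lex  "a"
[2,4] PP  >  k=3
[0,4] N  >  k=2
[4,5] NP  lex  "that"
[5,6] (NP\N)\NP  lex  "near"
[4,6] NP\N  <  k=5
[6,7] (S\N)\(NP\N)  lex  "from"
[4,7] S\N  <  k=6
[0,7] S  <  k=4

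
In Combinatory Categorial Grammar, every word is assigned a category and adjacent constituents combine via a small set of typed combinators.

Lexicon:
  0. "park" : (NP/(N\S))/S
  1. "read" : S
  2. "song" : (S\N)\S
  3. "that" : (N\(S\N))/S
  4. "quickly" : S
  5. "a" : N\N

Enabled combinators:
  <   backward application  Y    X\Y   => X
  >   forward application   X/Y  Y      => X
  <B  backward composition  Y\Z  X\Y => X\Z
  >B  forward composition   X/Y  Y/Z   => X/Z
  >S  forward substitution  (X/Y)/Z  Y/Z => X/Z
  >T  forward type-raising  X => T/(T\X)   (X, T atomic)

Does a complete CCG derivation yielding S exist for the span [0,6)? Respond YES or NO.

(NP/(N\S))/S S (S\N)\S (N\(S\N))/S S N\N
CKY chart[0,6] = {(NP/(N\S))/(S\N), N/(N\NP), NP, NP/(NP\NP), PP/(PP\NP), S/(S\NP)}; S ∉ chart

NO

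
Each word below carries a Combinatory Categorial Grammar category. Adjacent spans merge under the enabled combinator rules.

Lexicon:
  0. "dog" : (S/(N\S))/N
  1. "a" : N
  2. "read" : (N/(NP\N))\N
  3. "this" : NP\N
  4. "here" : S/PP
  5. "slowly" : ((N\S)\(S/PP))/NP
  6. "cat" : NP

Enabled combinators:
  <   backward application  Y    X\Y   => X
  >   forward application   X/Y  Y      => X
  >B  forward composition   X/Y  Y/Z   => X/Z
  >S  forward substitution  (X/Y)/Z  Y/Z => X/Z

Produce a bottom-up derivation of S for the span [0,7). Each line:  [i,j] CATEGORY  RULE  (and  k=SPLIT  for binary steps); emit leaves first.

[0,7] S   >
  [0,4] S/(N\S)   >
    [0,1] "dog" : (S/(N\S))/N
    [1,4] N   >
      [1,3] N/(NP\N)   <
        [1,2] "a" : N
        [2,3] "read" : (N/(NP\N))\N
      [3,4] "this" : NP\N
  [4,7] N\S   <
    [4,5] "here" : S/PP
    [5,7] (N\S)\(S/PP)   >
      [5,6] "slowly" : ((N\S)\(S/PP))/NP
      [6,7] "cat" : NP

[0,1] (S/(N\S))/N  lex  "dog"
[1,2] N  lex  "a"
[2,3] (N/(NP\N))\N  lex  "read"
[1,3] N/(NP\N)  <  k=2
[3,4] NP\N  lex  "this"
[1,4] N  >  k=3
[0,4] S/(N\S)  >  k=1
[4,5] S/PP  lex  "here"
[5,6] ((N\S)\(S/PP))/NP  lex  "slowly"
[6,7] NP  lex  "cat"
[5,7] (N\S)\(S/PP)  >  k=6
[4,7] N\S  <  k=5
[0,7] S  >  k=4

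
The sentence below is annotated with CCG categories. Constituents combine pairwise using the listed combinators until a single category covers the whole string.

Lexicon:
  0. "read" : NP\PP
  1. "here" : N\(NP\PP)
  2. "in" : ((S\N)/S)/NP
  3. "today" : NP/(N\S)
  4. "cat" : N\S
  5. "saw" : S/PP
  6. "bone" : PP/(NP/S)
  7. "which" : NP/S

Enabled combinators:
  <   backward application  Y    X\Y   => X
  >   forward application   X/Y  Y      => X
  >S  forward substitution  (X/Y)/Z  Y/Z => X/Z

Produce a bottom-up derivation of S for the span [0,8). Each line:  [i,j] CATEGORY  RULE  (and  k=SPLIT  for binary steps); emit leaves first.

[0,1] NP\PP  lex  "read"
[1,2] N\(NP\PP)  lex  "here"
[0,2] N  <  k=1
[2,3] ((S\N)/S)/NP  lex  "in"
[3,4] NP/(N\S)  lex  "today"
[4,5] N\S  lex  "cat"
[3,5] NP  >  k=4
[2,5] (S\N)/S  >  k=3
[5,6] S/PP  lex  "saw"
[6,7] PP/(NP/S)  lex  "bone"
[7,8] NP/S  lex  "which"
[6,8] PP  >  k=7
[5,8] S  >  k=6
[2,8] S\N  >  k=5
[0,8] S  <  k=2

[0,8] S   <
  [0,2] N   <
    [0,1] "read" : NP\PP
    [1,2] "here" : N\(NP\PP)
  [2,8] S\N   >
    [2,5] (S\N)/S   >
      [2,3] "in" : ((S\N)/S)/NP
      [3,5] NP   >
        [3,4] "today" : NP/(N\S)
        [4,5] "cat" : N\S
    [5,8] S   >
      [5,6] "saw" : S/PP
      [6,8] PP   >
        [6,7] "bone" : PP/(NP/S)
        [7,8] "which" : NP/S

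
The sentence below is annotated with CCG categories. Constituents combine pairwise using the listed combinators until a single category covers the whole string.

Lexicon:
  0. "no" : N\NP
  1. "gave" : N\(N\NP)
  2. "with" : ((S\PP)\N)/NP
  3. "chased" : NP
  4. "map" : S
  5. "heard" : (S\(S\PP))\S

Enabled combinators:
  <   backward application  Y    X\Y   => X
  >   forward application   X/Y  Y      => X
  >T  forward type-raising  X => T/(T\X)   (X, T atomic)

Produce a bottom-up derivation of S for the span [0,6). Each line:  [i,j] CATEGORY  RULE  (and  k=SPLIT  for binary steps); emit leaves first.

[0,6] S   <
  [0,4] S\PP   <
    [0,2] N   <
      [0,1] "no" : N\NP
      [1,2] "gave" : N\(N\NP)
    [2,4] (S\PP)\N   >
      [2,3] "with" : ((S\PP)\N)/NP
      [3,4] "chased" : NP
  [4,6] S\(S\PP)   <
    [4,5] "map" : S
    [5,6] "heard" : (S\(S\PP))\S

[0,1] N\NP  lex  "no"
[1,2] N\(N\NP)  lex  "gave"
[0,2] N  <  k=1
[2,3] ((S\PP)\N)/NP  lex  "with"
[3,4] NP  lex  "chased"
[2,4] (S\PP)\N  >  k=3
[0,4] S\PP  <  k=2
[4,5] S  lex  "map"
[5,6] (S\(S\PP))\S  lex  "heard"
[4,6] S\(S\PP)  <  k=5
[0,6] S  <  k=4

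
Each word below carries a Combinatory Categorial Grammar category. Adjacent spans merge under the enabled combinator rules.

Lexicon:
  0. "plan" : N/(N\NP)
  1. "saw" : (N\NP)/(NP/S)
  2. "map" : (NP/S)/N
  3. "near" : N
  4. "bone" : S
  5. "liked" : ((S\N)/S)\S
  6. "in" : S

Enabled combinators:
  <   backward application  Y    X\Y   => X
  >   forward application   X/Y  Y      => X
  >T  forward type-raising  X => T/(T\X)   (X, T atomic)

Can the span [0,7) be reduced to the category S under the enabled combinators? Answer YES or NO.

[0,7] S   <
  [0,4] N   >
    [0,1] "plan" : N/(N\NP)
    [1,4] N\NP   >
      [1,2] "saw" : (N\NP)/(NP/S)
      [2,4] NP/S   >
        [2,3] "map" : (NP/S)/N
        [3,4] "near" : N
  [4,7] S\N   >
    [4,6] (S\N)/S   <
      [4,5] "bone" : S
      [5,6] "liked" : ((S\N)/S)\S
    [6,7] "in" : S

YES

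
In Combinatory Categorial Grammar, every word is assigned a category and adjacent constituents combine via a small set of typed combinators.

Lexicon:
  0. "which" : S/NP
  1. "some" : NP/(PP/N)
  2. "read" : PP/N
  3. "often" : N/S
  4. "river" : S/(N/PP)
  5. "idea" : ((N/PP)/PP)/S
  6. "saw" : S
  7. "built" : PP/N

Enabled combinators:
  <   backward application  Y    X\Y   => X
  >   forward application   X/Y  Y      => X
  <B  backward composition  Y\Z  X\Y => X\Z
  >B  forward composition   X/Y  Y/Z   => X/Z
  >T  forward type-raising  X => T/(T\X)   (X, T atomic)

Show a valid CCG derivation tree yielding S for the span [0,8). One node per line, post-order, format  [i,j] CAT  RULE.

[0,8] S   >
  [0,1] "which" : S/NP
  [1,8] NP   >
    [1,2] "some" : NP/(PP/N)
    [2,8] PP/N   >B
      [2,4] PP/S   >B
        [2,3] "read" : PP/N
        [3,4] "often" : N/S
      [4,8] S/N   >B
        [4,7] S/PP   >B
          [4,5] "river" : S/(N/PP)
          [5,7] (N/PP)/PP   >
            [5,6] "idea" : ((N/PP)/PP)/S
            [6,7] "saw" : S
        [7,8] "built" : PP/N

[0,1] S/NP  lex  "which"
[1,2] NP/(PP/N)  lex  "some"
[2,3] PP/N  lex  "read"
[3,4] N/S  lex  "often"
[2,4] PP/S  >B  k=3
[4,5] S/(N/PP)  lex  "river"
[5,6] ((N/PP)/PP)/S  lex  "idea"
[6,7] S  lex  "saw"
[5,7] (N/PP)/PP  >  k=6
[4,7] S/PP  >B  k=5
[7,8] PP/N  lex  "built"
[4,8] S/N  >B  k=7
[2,8] PP/N  >B  k=4
[1,8] NP  >  k=2
[0,8] S  >  k=1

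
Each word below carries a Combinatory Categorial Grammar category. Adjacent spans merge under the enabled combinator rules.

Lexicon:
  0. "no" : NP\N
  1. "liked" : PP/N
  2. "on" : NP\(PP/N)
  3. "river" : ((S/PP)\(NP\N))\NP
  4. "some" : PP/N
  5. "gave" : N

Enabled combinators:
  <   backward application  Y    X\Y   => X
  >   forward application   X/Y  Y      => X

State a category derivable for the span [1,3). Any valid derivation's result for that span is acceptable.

[0,6] S   >
  [0,4] S/PP   <
    [0,1] "no" : NP\N
    [1,4] (S/PP)\(NP\N)   <
      [1,3] NP   <
        [1,2] "liked" : PP/N
        [2,3] "on" : NP\(PP/N)
      [3,4] "river" : ((S/PP)\(NP\N))\NP
  [4,6] PP   >
    [4,5] "some" : PP/N
    [5,6] "gave" : N

NP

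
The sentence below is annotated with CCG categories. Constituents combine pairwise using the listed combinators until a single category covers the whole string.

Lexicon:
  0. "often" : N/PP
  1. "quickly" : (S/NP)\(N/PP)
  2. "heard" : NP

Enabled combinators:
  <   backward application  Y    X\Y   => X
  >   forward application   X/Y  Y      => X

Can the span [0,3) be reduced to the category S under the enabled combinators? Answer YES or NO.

YES

[0,3] S   >
  [0,2] S/NP   <
    [0,1] "often" : N/PP
    [1,2] "quickly" : (S/NP)\(N/PP)
  [2,3] "heard" : NP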